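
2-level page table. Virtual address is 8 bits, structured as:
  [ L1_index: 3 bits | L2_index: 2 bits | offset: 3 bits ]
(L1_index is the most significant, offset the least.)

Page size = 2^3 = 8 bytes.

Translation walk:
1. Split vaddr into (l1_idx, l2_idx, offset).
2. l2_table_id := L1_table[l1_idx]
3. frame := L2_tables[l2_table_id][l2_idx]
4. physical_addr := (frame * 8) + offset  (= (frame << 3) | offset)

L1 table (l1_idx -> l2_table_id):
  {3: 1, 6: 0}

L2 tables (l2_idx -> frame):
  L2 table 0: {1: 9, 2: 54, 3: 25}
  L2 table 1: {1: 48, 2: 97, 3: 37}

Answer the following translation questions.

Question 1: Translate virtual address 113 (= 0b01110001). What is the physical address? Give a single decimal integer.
vaddr = 113 = 0b01110001
Split: l1_idx=3, l2_idx=2, offset=1
L1[3] = 1
L2[1][2] = 97
paddr = 97 * 8 + 1 = 777

Answer: 777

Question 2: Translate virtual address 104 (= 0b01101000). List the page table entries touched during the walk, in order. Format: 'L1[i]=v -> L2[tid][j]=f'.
Answer: L1[3]=1 -> L2[1][1]=48

Derivation:
vaddr = 104 = 0b01101000
Split: l1_idx=3, l2_idx=1, offset=0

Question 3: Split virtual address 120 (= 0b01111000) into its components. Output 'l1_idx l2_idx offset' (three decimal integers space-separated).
vaddr = 120 = 0b01111000
  top 3 bits -> l1_idx = 3
  next 2 bits -> l2_idx = 3
  bottom 3 bits -> offset = 0

Answer: 3 3 0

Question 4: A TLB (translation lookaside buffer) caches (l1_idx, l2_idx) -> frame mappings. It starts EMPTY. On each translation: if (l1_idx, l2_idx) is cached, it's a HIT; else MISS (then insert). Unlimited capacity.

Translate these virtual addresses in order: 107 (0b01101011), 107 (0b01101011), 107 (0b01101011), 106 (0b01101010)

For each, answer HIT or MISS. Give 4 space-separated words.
Answer: MISS HIT HIT HIT

Derivation:
vaddr=107: (3,1) not in TLB -> MISS, insert
vaddr=107: (3,1) in TLB -> HIT
vaddr=107: (3,1) in TLB -> HIT
vaddr=106: (3,1) in TLB -> HIT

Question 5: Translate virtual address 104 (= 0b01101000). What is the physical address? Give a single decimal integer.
Answer: 384

Derivation:
vaddr = 104 = 0b01101000
Split: l1_idx=3, l2_idx=1, offset=0
L1[3] = 1
L2[1][1] = 48
paddr = 48 * 8 + 0 = 384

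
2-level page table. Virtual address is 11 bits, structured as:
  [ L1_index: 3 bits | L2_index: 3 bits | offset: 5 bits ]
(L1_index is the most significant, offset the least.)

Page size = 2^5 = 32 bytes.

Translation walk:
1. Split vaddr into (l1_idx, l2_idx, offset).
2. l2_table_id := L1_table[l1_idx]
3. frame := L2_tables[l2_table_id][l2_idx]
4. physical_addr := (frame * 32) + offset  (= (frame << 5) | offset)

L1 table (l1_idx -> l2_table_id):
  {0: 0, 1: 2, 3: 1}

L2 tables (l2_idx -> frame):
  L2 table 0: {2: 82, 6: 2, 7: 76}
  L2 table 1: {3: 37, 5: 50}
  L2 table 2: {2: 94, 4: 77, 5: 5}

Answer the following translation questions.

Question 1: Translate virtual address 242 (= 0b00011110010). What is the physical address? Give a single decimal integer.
vaddr = 242 = 0b00011110010
Split: l1_idx=0, l2_idx=7, offset=18
L1[0] = 0
L2[0][7] = 76
paddr = 76 * 32 + 18 = 2450

Answer: 2450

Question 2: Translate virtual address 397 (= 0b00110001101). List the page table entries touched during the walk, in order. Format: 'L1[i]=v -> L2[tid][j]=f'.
vaddr = 397 = 0b00110001101
Split: l1_idx=1, l2_idx=4, offset=13

Answer: L1[1]=2 -> L2[2][4]=77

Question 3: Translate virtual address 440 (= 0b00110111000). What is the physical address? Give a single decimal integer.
Answer: 184

Derivation:
vaddr = 440 = 0b00110111000
Split: l1_idx=1, l2_idx=5, offset=24
L1[1] = 2
L2[2][5] = 5
paddr = 5 * 32 + 24 = 184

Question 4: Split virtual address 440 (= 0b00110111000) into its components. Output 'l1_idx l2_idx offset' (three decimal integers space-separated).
Answer: 1 5 24

Derivation:
vaddr = 440 = 0b00110111000
  top 3 bits -> l1_idx = 1
  next 3 bits -> l2_idx = 5
  bottom 5 bits -> offset = 24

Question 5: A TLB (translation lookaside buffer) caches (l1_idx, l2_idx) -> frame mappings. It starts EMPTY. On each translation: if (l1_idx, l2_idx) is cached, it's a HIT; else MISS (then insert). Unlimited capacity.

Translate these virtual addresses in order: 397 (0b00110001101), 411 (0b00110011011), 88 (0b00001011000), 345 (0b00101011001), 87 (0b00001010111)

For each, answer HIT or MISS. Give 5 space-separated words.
Answer: MISS HIT MISS MISS HIT

Derivation:
vaddr=397: (1,4) not in TLB -> MISS, insert
vaddr=411: (1,4) in TLB -> HIT
vaddr=88: (0,2) not in TLB -> MISS, insert
vaddr=345: (1,2) not in TLB -> MISS, insert
vaddr=87: (0,2) in TLB -> HIT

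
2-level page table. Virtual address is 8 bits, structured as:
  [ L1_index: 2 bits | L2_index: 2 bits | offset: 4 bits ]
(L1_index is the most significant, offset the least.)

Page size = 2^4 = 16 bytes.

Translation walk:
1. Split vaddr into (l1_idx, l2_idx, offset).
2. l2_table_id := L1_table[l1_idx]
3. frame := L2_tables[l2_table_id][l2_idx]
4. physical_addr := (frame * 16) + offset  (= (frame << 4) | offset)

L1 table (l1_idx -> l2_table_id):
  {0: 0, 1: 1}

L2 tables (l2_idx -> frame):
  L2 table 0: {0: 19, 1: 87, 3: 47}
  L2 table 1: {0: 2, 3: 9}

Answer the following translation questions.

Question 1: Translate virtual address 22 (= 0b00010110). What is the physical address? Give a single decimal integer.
Answer: 1398

Derivation:
vaddr = 22 = 0b00010110
Split: l1_idx=0, l2_idx=1, offset=6
L1[0] = 0
L2[0][1] = 87
paddr = 87 * 16 + 6 = 1398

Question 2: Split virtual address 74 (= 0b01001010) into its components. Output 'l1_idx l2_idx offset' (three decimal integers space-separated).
vaddr = 74 = 0b01001010
  top 2 bits -> l1_idx = 1
  next 2 bits -> l2_idx = 0
  bottom 4 bits -> offset = 10

Answer: 1 0 10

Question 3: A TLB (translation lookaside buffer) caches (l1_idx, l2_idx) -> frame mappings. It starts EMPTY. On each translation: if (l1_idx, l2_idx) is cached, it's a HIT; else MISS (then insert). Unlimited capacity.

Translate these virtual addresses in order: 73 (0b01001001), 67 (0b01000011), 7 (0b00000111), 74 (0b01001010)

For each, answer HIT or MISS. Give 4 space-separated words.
vaddr=73: (1,0) not in TLB -> MISS, insert
vaddr=67: (1,0) in TLB -> HIT
vaddr=7: (0,0) not in TLB -> MISS, insert
vaddr=74: (1,0) in TLB -> HIT

Answer: MISS HIT MISS HIT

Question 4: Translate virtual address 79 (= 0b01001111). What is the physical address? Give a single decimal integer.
Answer: 47

Derivation:
vaddr = 79 = 0b01001111
Split: l1_idx=1, l2_idx=0, offset=15
L1[1] = 1
L2[1][0] = 2
paddr = 2 * 16 + 15 = 47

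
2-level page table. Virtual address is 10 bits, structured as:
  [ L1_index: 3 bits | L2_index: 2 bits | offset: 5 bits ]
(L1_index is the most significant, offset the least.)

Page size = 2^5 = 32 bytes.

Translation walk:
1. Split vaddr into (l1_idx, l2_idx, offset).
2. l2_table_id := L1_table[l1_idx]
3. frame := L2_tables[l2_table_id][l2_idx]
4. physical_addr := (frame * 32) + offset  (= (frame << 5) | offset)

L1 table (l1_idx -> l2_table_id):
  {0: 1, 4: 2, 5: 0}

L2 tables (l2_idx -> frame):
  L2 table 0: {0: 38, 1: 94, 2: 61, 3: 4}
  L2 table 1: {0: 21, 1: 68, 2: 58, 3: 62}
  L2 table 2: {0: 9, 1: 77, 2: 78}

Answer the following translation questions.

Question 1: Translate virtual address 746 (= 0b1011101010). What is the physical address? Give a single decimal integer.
Answer: 138

Derivation:
vaddr = 746 = 0b1011101010
Split: l1_idx=5, l2_idx=3, offset=10
L1[5] = 0
L2[0][3] = 4
paddr = 4 * 32 + 10 = 138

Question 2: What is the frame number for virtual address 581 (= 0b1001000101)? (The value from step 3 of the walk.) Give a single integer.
Answer: 78

Derivation:
vaddr = 581: l1_idx=4, l2_idx=2
L1[4] = 2; L2[2][2] = 78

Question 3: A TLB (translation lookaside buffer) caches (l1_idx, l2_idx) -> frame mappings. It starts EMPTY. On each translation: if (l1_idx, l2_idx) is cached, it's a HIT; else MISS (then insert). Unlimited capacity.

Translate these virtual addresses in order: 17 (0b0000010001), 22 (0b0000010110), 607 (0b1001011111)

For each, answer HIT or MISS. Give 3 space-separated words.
Answer: MISS HIT MISS

Derivation:
vaddr=17: (0,0) not in TLB -> MISS, insert
vaddr=22: (0,0) in TLB -> HIT
vaddr=607: (4,2) not in TLB -> MISS, insert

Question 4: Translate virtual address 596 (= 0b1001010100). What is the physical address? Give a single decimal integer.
vaddr = 596 = 0b1001010100
Split: l1_idx=4, l2_idx=2, offset=20
L1[4] = 2
L2[2][2] = 78
paddr = 78 * 32 + 20 = 2516

Answer: 2516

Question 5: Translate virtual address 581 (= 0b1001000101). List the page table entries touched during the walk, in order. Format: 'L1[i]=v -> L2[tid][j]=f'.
vaddr = 581 = 0b1001000101
Split: l1_idx=4, l2_idx=2, offset=5

Answer: L1[4]=2 -> L2[2][2]=78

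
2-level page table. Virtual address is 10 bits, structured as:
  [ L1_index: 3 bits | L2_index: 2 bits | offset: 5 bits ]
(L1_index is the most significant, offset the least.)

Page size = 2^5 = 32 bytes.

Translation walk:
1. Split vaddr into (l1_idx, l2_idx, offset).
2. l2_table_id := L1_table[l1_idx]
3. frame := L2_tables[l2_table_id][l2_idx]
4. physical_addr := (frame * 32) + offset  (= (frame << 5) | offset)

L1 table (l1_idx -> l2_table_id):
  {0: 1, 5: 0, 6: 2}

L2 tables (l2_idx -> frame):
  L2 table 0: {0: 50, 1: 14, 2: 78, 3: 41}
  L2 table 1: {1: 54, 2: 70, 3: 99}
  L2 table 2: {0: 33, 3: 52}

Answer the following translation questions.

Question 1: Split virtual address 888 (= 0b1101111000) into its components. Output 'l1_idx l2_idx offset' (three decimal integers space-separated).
vaddr = 888 = 0b1101111000
  top 3 bits -> l1_idx = 6
  next 2 bits -> l2_idx = 3
  bottom 5 bits -> offset = 24

Answer: 6 3 24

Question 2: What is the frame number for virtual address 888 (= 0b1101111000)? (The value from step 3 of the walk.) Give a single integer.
vaddr = 888: l1_idx=6, l2_idx=3
L1[6] = 2; L2[2][3] = 52

Answer: 52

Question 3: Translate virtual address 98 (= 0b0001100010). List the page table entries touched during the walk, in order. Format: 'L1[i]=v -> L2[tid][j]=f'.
Answer: L1[0]=1 -> L2[1][3]=99

Derivation:
vaddr = 98 = 0b0001100010
Split: l1_idx=0, l2_idx=3, offset=2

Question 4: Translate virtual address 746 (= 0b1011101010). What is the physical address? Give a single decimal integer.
vaddr = 746 = 0b1011101010
Split: l1_idx=5, l2_idx=3, offset=10
L1[5] = 0
L2[0][3] = 41
paddr = 41 * 32 + 10 = 1322

Answer: 1322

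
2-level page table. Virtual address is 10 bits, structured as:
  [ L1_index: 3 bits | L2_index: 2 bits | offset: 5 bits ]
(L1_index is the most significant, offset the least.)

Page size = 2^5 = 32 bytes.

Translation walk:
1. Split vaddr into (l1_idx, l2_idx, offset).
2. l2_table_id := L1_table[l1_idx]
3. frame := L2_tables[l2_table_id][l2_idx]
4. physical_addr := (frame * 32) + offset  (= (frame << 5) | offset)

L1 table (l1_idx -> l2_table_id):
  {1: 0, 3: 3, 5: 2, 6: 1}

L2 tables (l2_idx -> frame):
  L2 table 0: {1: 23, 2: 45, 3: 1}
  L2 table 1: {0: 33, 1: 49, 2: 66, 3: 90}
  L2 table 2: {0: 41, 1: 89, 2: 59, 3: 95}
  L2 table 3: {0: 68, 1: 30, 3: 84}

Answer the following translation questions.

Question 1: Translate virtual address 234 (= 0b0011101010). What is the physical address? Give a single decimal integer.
vaddr = 234 = 0b0011101010
Split: l1_idx=1, l2_idx=3, offset=10
L1[1] = 0
L2[0][3] = 1
paddr = 1 * 32 + 10 = 42

Answer: 42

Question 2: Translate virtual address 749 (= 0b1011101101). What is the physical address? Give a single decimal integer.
Answer: 3053

Derivation:
vaddr = 749 = 0b1011101101
Split: l1_idx=5, l2_idx=3, offset=13
L1[5] = 2
L2[2][3] = 95
paddr = 95 * 32 + 13 = 3053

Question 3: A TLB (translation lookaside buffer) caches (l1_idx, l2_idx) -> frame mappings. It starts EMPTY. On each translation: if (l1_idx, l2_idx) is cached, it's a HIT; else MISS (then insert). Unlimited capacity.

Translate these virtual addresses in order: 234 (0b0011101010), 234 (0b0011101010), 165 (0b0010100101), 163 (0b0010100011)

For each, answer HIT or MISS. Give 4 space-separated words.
Answer: MISS HIT MISS HIT

Derivation:
vaddr=234: (1,3) not in TLB -> MISS, insert
vaddr=234: (1,3) in TLB -> HIT
vaddr=165: (1,1) not in TLB -> MISS, insert
vaddr=163: (1,1) in TLB -> HIT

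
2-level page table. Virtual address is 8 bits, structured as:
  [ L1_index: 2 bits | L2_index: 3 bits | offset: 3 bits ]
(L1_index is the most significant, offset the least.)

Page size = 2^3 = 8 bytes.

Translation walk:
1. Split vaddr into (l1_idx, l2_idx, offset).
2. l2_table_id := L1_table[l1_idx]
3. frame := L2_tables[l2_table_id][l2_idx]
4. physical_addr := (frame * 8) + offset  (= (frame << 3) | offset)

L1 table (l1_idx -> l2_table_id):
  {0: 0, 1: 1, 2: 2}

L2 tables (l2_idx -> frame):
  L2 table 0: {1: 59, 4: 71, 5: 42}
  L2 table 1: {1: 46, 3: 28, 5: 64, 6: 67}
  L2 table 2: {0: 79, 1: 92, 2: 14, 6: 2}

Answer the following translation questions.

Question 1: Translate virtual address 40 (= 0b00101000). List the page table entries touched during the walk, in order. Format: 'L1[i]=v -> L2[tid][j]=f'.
Answer: L1[0]=0 -> L2[0][5]=42

Derivation:
vaddr = 40 = 0b00101000
Split: l1_idx=0, l2_idx=5, offset=0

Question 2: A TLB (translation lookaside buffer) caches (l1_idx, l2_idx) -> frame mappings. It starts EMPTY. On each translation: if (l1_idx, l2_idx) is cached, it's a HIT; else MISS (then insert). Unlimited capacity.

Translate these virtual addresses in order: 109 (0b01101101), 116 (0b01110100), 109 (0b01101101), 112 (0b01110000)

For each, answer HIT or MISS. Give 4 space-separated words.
vaddr=109: (1,5) not in TLB -> MISS, insert
vaddr=116: (1,6) not in TLB -> MISS, insert
vaddr=109: (1,5) in TLB -> HIT
vaddr=112: (1,6) in TLB -> HIT

Answer: MISS MISS HIT HIT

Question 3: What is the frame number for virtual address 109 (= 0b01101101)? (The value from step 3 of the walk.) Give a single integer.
Answer: 64

Derivation:
vaddr = 109: l1_idx=1, l2_idx=5
L1[1] = 1; L2[1][5] = 64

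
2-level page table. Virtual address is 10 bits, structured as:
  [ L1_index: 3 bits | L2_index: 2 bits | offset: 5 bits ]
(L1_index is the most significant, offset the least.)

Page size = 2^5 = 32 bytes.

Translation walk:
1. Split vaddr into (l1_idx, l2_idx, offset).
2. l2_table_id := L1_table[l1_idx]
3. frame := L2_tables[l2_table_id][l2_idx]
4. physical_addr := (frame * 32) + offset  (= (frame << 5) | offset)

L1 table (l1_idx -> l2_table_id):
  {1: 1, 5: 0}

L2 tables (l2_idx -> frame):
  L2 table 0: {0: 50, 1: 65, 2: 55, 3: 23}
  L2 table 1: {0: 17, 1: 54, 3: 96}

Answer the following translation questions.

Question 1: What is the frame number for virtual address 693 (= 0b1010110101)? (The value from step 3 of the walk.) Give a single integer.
vaddr = 693: l1_idx=5, l2_idx=1
L1[5] = 0; L2[0][1] = 65

Answer: 65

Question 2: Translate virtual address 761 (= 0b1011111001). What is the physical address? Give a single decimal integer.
vaddr = 761 = 0b1011111001
Split: l1_idx=5, l2_idx=3, offset=25
L1[5] = 0
L2[0][3] = 23
paddr = 23 * 32 + 25 = 761

Answer: 761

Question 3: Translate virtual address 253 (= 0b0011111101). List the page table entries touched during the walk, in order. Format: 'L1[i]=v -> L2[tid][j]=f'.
vaddr = 253 = 0b0011111101
Split: l1_idx=1, l2_idx=3, offset=29

Answer: L1[1]=1 -> L2[1][3]=96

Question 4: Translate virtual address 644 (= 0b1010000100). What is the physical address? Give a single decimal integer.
Answer: 1604

Derivation:
vaddr = 644 = 0b1010000100
Split: l1_idx=5, l2_idx=0, offset=4
L1[5] = 0
L2[0][0] = 50
paddr = 50 * 32 + 4 = 1604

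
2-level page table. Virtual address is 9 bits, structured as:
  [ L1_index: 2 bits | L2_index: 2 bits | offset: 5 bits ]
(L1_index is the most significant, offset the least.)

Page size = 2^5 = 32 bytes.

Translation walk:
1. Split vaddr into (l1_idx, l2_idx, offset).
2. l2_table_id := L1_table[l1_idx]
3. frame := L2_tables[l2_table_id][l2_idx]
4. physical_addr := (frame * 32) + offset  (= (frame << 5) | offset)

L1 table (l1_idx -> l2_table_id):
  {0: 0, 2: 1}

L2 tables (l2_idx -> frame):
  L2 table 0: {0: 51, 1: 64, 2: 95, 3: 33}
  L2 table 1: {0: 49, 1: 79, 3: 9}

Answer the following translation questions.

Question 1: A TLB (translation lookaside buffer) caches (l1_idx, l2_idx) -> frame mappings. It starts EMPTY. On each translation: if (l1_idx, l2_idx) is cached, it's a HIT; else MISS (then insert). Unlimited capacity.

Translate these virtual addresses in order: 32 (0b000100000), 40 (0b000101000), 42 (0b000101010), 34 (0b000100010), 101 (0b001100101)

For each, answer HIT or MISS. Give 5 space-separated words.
Answer: MISS HIT HIT HIT MISS

Derivation:
vaddr=32: (0,1) not in TLB -> MISS, insert
vaddr=40: (0,1) in TLB -> HIT
vaddr=42: (0,1) in TLB -> HIT
vaddr=34: (0,1) in TLB -> HIT
vaddr=101: (0,3) not in TLB -> MISS, insert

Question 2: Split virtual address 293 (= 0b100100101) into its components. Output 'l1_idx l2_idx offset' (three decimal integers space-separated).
vaddr = 293 = 0b100100101
  top 2 bits -> l1_idx = 2
  next 2 bits -> l2_idx = 1
  bottom 5 bits -> offset = 5

Answer: 2 1 5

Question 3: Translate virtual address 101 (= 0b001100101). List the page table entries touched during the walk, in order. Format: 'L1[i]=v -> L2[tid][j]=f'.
vaddr = 101 = 0b001100101
Split: l1_idx=0, l2_idx=3, offset=5

Answer: L1[0]=0 -> L2[0][3]=33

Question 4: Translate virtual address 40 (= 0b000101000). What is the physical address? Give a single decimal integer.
vaddr = 40 = 0b000101000
Split: l1_idx=0, l2_idx=1, offset=8
L1[0] = 0
L2[0][1] = 64
paddr = 64 * 32 + 8 = 2056

Answer: 2056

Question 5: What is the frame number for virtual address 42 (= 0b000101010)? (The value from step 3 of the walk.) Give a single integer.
vaddr = 42: l1_idx=0, l2_idx=1
L1[0] = 0; L2[0][1] = 64

Answer: 64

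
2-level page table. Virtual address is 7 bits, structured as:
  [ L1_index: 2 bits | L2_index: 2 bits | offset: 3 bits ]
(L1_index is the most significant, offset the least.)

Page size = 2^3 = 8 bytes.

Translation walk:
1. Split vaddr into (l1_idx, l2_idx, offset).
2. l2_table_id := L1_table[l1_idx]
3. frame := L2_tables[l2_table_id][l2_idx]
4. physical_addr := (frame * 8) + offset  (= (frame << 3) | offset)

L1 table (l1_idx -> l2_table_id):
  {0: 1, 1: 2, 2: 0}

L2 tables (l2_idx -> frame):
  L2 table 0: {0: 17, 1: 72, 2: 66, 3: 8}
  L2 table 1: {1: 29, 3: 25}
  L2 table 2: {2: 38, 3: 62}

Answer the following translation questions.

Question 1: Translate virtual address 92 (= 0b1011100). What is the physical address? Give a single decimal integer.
Answer: 68

Derivation:
vaddr = 92 = 0b1011100
Split: l1_idx=2, l2_idx=3, offset=4
L1[2] = 0
L2[0][3] = 8
paddr = 8 * 8 + 4 = 68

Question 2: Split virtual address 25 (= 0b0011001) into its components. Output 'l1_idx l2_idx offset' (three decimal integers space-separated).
vaddr = 25 = 0b0011001
  top 2 bits -> l1_idx = 0
  next 2 bits -> l2_idx = 3
  bottom 3 bits -> offset = 1

Answer: 0 3 1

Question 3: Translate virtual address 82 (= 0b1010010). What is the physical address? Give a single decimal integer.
Answer: 530

Derivation:
vaddr = 82 = 0b1010010
Split: l1_idx=2, l2_idx=2, offset=2
L1[2] = 0
L2[0][2] = 66
paddr = 66 * 8 + 2 = 530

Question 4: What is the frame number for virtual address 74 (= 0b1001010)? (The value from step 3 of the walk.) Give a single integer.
Answer: 72

Derivation:
vaddr = 74: l1_idx=2, l2_idx=1
L1[2] = 0; L2[0][1] = 72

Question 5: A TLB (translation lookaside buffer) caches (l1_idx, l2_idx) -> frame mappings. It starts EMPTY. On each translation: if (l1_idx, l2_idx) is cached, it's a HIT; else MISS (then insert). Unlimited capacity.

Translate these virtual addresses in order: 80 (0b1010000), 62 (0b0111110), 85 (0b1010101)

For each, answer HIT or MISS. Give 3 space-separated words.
vaddr=80: (2,2) not in TLB -> MISS, insert
vaddr=62: (1,3) not in TLB -> MISS, insert
vaddr=85: (2,2) in TLB -> HIT

Answer: MISS MISS HIT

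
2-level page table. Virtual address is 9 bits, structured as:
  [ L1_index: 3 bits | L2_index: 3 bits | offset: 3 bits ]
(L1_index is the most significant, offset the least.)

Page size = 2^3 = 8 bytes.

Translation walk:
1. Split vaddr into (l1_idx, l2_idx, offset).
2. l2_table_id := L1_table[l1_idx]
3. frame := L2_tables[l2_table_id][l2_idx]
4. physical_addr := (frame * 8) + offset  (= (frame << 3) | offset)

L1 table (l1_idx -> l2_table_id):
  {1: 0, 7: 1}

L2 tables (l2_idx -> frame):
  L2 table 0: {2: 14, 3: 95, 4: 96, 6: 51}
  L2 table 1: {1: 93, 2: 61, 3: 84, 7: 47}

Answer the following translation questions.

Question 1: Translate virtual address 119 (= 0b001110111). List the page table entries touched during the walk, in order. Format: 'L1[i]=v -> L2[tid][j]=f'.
Answer: L1[1]=0 -> L2[0][6]=51

Derivation:
vaddr = 119 = 0b001110111
Split: l1_idx=1, l2_idx=6, offset=7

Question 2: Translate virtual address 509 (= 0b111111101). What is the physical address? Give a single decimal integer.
vaddr = 509 = 0b111111101
Split: l1_idx=7, l2_idx=7, offset=5
L1[7] = 1
L2[1][7] = 47
paddr = 47 * 8 + 5 = 381

Answer: 381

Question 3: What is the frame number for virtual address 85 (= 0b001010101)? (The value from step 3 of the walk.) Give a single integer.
Answer: 14

Derivation:
vaddr = 85: l1_idx=1, l2_idx=2
L1[1] = 0; L2[0][2] = 14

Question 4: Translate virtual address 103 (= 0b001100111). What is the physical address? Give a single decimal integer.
vaddr = 103 = 0b001100111
Split: l1_idx=1, l2_idx=4, offset=7
L1[1] = 0
L2[0][4] = 96
paddr = 96 * 8 + 7 = 775

Answer: 775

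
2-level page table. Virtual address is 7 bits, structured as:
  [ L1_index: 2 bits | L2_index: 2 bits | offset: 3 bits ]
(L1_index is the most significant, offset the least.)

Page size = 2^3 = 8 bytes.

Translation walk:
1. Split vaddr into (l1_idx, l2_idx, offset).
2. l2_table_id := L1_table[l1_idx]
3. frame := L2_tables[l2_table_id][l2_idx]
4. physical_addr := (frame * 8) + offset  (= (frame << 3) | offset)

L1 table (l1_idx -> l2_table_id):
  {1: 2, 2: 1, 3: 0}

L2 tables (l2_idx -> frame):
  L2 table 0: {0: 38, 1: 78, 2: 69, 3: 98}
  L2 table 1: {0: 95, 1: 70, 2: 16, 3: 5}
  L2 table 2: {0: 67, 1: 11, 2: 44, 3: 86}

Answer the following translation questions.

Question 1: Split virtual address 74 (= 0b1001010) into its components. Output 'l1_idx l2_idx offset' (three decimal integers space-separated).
vaddr = 74 = 0b1001010
  top 2 bits -> l1_idx = 2
  next 2 bits -> l2_idx = 1
  bottom 3 bits -> offset = 2

Answer: 2 1 2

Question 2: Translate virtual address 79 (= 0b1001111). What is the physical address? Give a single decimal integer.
vaddr = 79 = 0b1001111
Split: l1_idx=2, l2_idx=1, offset=7
L1[2] = 1
L2[1][1] = 70
paddr = 70 * 8 + 7 = 567

Answer: 567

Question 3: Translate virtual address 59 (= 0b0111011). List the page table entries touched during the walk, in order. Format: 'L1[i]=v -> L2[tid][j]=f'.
vaddr = 59 = 0b0111011
Split: l1_idx=1, l2_idx=3, offset=3

Answer: L1[1]=2 -> L2[2][3]=86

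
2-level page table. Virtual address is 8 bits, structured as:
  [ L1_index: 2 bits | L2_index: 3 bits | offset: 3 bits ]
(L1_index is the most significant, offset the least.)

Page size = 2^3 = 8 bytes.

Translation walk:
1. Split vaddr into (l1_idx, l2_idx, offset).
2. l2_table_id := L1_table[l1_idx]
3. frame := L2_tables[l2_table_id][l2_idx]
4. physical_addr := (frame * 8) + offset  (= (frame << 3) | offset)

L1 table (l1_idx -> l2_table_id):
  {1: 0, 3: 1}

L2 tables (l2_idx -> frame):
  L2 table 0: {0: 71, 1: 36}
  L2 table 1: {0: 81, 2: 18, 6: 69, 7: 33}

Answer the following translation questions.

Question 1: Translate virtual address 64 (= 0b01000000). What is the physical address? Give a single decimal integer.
vaddr = 64 = 0b01000000
Split: l1_idx=1, l2_idx=0, offset=0
L1[1] = 0
L2[0][0] = 71
paddr = 71 * 8 + 0 = 568

Answer: 568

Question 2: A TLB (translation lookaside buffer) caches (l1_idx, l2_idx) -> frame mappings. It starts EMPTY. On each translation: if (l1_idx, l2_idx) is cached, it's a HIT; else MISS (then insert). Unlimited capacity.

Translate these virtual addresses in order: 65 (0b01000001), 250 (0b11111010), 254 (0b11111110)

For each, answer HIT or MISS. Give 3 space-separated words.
vaddr=65: (1,0) not in TLB -> MISS, insert
vaddr=250: (3,7) not in TLB -> MISS, insert
vaddr=254: (3,7) in TLB -> HIT

Answer: MISS MISS HIT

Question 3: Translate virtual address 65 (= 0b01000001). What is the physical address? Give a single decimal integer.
vaddr = 65 = 0b01000001
Split: l1_idx=1, l2_idx=0, offset=1
L1[1] = 0
L2[0][0] = 71
paddr = 71 * 8 + 1 = 569

Answer: 569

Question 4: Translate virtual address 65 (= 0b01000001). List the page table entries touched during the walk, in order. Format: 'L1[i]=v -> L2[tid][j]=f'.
vaddr = 65 = 0b01000001
Split: l1_idx=1, l2_idx=0, offset=1

Answer: L1[1]=0 -> L2[0][0]=71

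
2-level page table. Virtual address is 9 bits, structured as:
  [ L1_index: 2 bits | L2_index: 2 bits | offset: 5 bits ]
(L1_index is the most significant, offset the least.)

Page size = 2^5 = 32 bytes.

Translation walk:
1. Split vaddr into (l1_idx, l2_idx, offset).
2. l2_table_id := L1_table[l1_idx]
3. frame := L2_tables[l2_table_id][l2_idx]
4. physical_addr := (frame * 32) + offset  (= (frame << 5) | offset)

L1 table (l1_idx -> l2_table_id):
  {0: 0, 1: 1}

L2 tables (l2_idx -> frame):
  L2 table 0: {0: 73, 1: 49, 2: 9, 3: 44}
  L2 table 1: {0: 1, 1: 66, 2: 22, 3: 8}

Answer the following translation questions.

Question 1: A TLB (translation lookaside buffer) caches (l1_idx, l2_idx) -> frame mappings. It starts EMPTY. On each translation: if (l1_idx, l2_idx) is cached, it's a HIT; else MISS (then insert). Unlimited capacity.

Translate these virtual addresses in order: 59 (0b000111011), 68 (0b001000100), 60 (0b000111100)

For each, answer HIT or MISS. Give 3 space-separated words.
vaddr=59: (0,1) not in TLB -> MISS, insert
vaddr=68: (0,2) not in TLB -> MISS, insert
vaddr=60: (0,1) in TLB -> HIT

Answer: MISS MISS HIT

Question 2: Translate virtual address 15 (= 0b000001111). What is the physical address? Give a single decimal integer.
vaddr = 15 = 0b000001111
Split: l1_idx=0, l2_idx=0, offset=15
L1[0] = 0
L2[0][0] = 73
paddr = 73 * 32 + 15 = 2351

Answer: 2351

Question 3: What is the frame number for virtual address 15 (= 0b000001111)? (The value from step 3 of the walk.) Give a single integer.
vaddr = 15: l1_idx=0, l2_idx=0
L1[0] = 0; L2[0][0] = 73

Answer: 73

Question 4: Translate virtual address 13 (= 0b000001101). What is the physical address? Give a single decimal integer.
Answer: 2349

Derivation:
vaddr = 13 = 0b000001101
Split: l1_idx=0, l2_idx=0, offset=13
L1[0] = 0
L2[0][0] = 73
paddr = 73 * 32 + 13 = 2349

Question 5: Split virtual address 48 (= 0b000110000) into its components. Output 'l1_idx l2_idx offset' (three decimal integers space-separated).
Answer: 0 1 16

Derivation:
vaddr = 48 = 0b000110000
  top 2 bits -> l1_idx = 0
  next 2 bits -> l2_idx = 1
  bottom 5 bits -> offset = 16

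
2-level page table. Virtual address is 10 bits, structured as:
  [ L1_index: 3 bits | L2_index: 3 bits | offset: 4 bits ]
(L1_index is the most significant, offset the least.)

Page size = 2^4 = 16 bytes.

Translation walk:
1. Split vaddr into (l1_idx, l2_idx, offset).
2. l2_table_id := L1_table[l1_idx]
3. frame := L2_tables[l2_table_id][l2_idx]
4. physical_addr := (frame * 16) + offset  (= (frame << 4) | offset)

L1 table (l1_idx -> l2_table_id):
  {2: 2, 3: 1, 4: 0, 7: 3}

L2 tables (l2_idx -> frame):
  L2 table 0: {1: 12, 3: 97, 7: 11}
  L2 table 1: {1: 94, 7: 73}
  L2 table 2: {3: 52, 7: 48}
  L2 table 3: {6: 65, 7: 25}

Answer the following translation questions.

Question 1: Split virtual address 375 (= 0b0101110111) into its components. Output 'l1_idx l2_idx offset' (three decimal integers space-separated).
Answer: 2 7 7

Derivation:
vaddr = 375 = 0b0101110111
  top 3 bits -> l1_idx = 2
  next 3 bits -> l2_idx = 7
  bottom 4 bits -> offset = 7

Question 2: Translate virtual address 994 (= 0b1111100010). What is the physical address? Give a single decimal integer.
vaddr = 994 = 0b1111100010
Split: l1_idx=7, l2_idx=6, offset=2
L1[7] = 3
L2[3][6] = 65
paddr = 65 * 16 + 2 = 1042

Answer: 1042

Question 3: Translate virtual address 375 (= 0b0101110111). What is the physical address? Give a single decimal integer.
Answer: 775

Derivation:
vaddr = 375 = 0b0101110111
Split: l1_idx=2, l2_idx=7, offset=7
L1[2] = 2
L2[2][7] = 48
paddr = 48 * 16 + 7 = 775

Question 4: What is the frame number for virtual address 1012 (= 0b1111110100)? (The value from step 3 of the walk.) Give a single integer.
vaddr = 1012: l1_idx=7, l2_idx=7
L1[7] = 3; L2[3][7] = 25

Answer: 25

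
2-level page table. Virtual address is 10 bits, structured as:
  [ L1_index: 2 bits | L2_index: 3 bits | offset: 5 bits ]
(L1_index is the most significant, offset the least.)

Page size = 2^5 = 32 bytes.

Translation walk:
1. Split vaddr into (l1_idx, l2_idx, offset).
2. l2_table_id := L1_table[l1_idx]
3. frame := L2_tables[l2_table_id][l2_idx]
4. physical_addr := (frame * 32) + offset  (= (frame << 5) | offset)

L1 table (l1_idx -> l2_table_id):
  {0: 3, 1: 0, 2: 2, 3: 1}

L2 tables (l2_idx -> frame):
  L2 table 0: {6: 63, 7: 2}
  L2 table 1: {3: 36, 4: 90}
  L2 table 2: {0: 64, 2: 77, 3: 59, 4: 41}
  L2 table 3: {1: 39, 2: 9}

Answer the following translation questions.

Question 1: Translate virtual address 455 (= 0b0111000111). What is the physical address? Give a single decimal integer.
vaddr = 455 = 0b0111000111
Split: l1_idx=1, l2_idx=6, offset=7
L1[1] = 0
L2[0][6] = 63
paddr = 63 * 32 + 7 = 2023

Answer: 2023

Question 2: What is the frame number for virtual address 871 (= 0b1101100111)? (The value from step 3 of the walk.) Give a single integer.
vaddr = 871: l1_idx=3, l2_idx=3
L1[3] = 1; L2[1][3] = 36

Answer: 36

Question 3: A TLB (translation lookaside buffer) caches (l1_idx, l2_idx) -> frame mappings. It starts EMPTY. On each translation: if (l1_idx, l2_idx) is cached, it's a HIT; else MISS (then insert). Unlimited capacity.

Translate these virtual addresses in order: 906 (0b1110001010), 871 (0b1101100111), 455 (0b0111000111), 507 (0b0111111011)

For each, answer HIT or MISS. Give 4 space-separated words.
vaddr=906: (3,4) not in TLB -> MISS, insert
vaddr=871: (3,3) not in TLB -> MISS, insert
vaddr=455: (1,6) not in TLB -> MISS, insert
vaddr=507: (1,7) not in TLB -> MISS, insert

Answer: MISS MISS MISS MISS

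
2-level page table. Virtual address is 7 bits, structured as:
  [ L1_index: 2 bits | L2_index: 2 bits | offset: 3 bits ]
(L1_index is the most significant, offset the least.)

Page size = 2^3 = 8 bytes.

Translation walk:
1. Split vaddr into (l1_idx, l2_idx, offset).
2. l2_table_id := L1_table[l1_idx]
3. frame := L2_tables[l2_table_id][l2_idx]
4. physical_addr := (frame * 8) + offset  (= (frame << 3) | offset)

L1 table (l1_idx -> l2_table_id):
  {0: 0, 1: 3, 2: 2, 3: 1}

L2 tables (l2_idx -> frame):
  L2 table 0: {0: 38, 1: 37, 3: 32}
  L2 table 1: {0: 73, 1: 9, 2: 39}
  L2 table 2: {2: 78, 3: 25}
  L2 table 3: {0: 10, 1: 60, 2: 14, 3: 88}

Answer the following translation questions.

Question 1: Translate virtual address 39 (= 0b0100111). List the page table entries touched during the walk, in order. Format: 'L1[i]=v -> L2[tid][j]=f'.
vaddr = 39 = 0b0100111
Split: l1_idx=1, l2_idx=0, offset=7

Answer: L1[1]=3 -> L2[3][0]=10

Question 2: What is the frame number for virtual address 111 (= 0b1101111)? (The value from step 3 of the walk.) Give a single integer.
vaddr = 111: l1_idx=3, l2_idx=1
L1[3] = 1; L2[1][1] = 9

Answer: 9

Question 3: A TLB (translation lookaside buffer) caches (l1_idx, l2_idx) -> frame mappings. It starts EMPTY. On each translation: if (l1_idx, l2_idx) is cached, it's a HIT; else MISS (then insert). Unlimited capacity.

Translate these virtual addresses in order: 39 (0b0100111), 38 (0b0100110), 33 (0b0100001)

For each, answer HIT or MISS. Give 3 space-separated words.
Answer: MISS HIT HIT

Derivation:
vaddr=39: (1,0) not in TLB -> MISS, insert
vaddr=38: (1,0) in TLB -> HIT
vaddr=33: (1,0) in TLB -> HIT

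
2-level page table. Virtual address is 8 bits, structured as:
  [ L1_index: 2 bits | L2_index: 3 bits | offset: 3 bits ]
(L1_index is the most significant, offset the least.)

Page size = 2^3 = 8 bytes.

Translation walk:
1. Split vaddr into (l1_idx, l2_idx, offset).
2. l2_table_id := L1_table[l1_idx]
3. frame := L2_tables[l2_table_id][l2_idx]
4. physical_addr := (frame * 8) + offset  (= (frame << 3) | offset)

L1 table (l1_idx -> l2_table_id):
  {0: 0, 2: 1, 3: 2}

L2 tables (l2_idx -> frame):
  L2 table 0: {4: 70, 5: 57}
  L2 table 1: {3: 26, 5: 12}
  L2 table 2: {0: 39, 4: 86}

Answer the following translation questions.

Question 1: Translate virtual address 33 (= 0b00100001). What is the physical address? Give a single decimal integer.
vaddr = 33 = 0b00100001
Split: l1_idx=0, l2_idx=4, offset=1
L1[0] = 0
L2[0][4] = 70
paddr = 70 * 8 + 1 = 561

Answer: 561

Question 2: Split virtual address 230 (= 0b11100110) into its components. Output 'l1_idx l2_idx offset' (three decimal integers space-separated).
vaddr = 230 = 0b11100110
  top 2 bits -> l1_idx = 3
  next 3 bits -> l2_idx = 4
  bottom 3 bits -> offset = 6

Answer: 3 4 6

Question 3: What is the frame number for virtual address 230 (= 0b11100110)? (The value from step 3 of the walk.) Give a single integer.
Answer: 86

Derivation:
vaddr = 230: l1_idx=3, l2_idx=4
L1[3] = 2; L2[2][4] = 86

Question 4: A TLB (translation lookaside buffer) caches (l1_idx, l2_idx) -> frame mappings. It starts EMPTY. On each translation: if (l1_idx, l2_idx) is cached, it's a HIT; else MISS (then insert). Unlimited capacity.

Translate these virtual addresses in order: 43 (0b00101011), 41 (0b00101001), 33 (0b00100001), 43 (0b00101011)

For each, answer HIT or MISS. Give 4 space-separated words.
Answer: MISS HIT MISS HIT

Derivation:
vaddr=43: (0,5) not in TLB -> MISS, insert
vaddr=41: (0,5) in TLB -> HIT
vaddr=33: (0,4) not in TLB -> MISS, insert
vaddr=43: (0,5) in TLB -> HIT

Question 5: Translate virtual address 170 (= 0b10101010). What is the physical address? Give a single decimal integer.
vaddr = 170 = 0b10101010
Split: l1_idx=2, l2_idx=5, offset=2
L1[2] = 1
L2[1][5] = 12
paddr = 12 * 8 + 2 = 98

Answer: 98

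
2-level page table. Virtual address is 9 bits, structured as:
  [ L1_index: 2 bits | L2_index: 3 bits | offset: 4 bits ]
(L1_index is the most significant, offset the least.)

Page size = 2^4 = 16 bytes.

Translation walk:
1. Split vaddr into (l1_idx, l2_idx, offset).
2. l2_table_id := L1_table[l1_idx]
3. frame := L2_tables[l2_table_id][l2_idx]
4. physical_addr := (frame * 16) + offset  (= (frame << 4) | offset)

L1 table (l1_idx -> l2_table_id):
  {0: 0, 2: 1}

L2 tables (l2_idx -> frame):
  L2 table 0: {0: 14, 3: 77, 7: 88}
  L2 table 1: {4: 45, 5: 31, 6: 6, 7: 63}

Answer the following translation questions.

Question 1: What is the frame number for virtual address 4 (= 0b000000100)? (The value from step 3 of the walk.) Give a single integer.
vaddr = 4: l1_idx=0, l2_idx=0
L1[0] = 0; L2[0][0] = 14

Answer: 14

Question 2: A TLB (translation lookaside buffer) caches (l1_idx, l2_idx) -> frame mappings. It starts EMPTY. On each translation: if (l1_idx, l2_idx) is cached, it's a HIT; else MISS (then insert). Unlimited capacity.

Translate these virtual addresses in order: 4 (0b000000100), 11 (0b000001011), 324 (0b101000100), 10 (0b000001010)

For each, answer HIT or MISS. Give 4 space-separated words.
Answer: MISS HIT MISS HIT

Derivation:
vaddr=4: (0,0) not in TLB -> MISS, insert
vaddr=11: (0,0) in TLB -> HIT
vaddr=324: (2,4) not in TLB -> MISS, insert
vaddr=10: (0,0) in TLB -> HIT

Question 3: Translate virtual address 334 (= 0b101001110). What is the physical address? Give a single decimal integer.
vaddr = 334 = 0b101001110
Split: l1_idx=2, l2_idx=4, offset=14
L1[2] = 1
L2[1][4] = 45
paddr = 45 * 16 + 14 = 734

Answer: 734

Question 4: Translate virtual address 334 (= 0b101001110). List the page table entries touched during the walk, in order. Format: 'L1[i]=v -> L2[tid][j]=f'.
vaddr = 334 = 0b101001110
Split: l1_idx=2, l2_idx=4, offset=14

Answer: L1[2]=1 -> L2[1][4]=45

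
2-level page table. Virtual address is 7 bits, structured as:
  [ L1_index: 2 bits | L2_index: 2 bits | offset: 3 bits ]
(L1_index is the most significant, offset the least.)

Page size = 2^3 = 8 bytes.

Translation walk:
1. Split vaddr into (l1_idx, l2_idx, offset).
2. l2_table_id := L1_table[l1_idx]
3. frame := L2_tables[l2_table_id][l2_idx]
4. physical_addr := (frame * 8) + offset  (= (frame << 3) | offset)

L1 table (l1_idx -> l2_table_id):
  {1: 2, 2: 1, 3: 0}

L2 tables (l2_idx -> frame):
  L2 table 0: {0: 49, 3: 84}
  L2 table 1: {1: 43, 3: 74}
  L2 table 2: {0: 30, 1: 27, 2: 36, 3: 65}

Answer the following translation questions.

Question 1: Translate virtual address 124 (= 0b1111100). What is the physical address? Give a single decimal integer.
vaddr = 124 = 0b1111100
Split: l1_idx=3, l2_idx=3, offset=4
L1[3] = 0
L2[0][3] = 84
paddr = 84 * 8 + 4 = 676

Answer: 676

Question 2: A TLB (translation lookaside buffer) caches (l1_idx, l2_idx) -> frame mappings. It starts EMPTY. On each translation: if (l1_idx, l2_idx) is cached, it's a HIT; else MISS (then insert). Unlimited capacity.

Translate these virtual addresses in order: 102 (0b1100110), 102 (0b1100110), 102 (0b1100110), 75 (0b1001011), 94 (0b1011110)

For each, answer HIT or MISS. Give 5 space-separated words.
Answer: MISS HIT HIT MISS MISS

Derivation:
vaddr=102: (3,0) not in TLB -> MISS, insert
vaddr=102: (3,0) in TLB -> HIT
vaddr=102: (3,0) in TLB -> HIT
vaddr=75: (2,1) not in TLB -> MISS, insert
vaddr=94: (2,3) not in TLB -> MISS, insert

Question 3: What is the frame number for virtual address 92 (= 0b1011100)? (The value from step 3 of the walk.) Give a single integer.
Answer: 74

Derivation:
vaddr = 92: l1_idx=2, l2_idx=3
L1[2] = 1; L2[1][3] = 74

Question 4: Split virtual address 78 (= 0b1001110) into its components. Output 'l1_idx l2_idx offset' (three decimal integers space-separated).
vaddr = 78 = 0b1001110
  top 2 bits -> l1_idx = 2
  next 2 bits -> l2_idx = 1
  bottom 3 bits -> offset = 6

Answer: 2 1 6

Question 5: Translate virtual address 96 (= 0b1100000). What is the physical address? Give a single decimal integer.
Answer: 392

Derivation:
vaddr = 96 = 0b1100000
Split: l1_idx=3, l2_idx=0, offset=0
L1[3] = 0
L2[0][0] = 49
paddr = 49 * 8 + 0 = 392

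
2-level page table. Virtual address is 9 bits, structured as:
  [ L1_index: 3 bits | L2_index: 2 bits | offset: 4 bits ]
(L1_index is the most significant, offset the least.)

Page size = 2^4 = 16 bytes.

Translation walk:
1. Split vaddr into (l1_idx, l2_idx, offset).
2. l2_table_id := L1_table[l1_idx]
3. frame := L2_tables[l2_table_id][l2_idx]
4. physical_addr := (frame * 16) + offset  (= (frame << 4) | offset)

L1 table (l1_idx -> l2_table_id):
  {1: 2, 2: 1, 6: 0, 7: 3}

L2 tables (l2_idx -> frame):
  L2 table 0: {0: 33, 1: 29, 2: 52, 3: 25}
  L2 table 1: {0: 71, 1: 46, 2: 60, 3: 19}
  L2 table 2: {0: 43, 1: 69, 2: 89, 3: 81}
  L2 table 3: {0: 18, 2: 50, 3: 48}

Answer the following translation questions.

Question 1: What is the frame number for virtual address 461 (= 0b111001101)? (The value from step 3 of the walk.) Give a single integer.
Answer: 18

Derivation:
vaddr = 461: l1_idx=7, l2_idx=0
L1[7] = 3; L2[3][0] = 18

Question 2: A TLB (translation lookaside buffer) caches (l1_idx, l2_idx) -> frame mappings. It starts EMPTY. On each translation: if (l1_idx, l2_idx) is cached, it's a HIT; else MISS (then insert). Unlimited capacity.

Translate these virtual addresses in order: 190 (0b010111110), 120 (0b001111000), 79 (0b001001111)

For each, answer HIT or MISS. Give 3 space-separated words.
vaddr=190: (2,3) not in TLB -> MISS, insert
vaddr=120: (1,3) not in TLB -> MISS, insert
vaddr=79: (1,0) not in TLB -> MISS, insert

Answer: MISS MISS MISS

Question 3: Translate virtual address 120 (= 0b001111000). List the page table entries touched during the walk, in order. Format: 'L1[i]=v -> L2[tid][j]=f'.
vaddr = 120 = 0b001111000
Split: l1_idx=1, l2_idx=3, offset=8

Answer: L1[1]=2 -> L2[2][3]=81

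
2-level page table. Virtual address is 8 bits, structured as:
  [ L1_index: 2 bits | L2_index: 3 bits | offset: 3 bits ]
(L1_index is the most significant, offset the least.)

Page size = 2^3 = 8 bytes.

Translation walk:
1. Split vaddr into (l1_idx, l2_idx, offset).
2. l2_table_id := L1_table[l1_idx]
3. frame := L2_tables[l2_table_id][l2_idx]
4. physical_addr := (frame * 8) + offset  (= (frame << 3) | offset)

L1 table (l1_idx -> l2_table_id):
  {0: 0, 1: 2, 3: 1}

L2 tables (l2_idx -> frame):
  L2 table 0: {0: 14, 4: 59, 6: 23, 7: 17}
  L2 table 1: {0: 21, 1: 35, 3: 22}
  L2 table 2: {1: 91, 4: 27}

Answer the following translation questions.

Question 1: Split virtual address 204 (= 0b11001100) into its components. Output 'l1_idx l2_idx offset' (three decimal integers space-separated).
Answer: 3 1 4

Derivation:
vaddr = 204 = 0b11001100
  top 2 bits -> l1_idx = 3
  next 3 bits -> l2_idx = 1
  bottom 3 bits -> offset = 4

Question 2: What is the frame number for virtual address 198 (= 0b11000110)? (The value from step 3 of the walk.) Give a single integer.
vaddr = 198: l1_idx=3, l2_idx=0
L1[3] = 1; L2[1][0] = 21

Answer: 21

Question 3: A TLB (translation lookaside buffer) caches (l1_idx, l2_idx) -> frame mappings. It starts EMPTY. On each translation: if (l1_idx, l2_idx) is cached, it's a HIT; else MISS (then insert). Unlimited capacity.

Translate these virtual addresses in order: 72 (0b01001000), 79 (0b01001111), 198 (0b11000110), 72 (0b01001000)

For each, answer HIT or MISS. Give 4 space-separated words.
Answer: MISS HIT MISS HIT

Derivation:
vaddr=72: (1,1) not in TLB -> MISS, insert
vaddr=79: (1,1) in TLB -> HIT
vaddr=198: (3,0) not in TLB -> MISS, insert
vaddr=72: (1,1) in TLB -> HIT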